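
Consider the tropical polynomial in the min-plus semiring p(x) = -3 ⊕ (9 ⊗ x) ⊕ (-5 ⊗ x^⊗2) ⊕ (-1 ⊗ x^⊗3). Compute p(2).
p(2) = -3

A tropical monomial a ⊗ x^⊗i evaluates to a + i · x. Evaluating each term at x = 2:
  Term 0 contributes -3 + 0 · 2 = -3
  Term 1 contributes 9 + 1 · 2 = 11
  Term 2 contributes -5 + 2 · 2 = -1
  Term 3 contributes -1 + 3 · 2 = 5
p(2) = ⊕ of these = min[-3, 11, -1, 5] = -3.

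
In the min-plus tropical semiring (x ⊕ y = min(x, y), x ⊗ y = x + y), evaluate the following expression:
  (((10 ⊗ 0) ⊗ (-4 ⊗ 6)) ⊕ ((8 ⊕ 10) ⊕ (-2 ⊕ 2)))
(((10 ⊗ 0) ⊗ (-4 ⊗ 6)) ⊕ ((8 ⊕ 10) ⊕ (-2 ⊕ 2))) = -2

Expand innermost to outermost. Recall ⊕ takes the minimum of its arguments and ⊗ takes their sum. Working out the expression (((10 ⊗ 0) ⊗ (-4 ⊗ 6)) ⊕ ((8 ⊕ 10) ⊕ (-2 ⊕ 2))) gives -2.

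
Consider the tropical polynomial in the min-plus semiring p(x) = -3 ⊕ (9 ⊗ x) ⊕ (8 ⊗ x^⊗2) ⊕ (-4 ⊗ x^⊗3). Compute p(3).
p(3) = -3

A tropical monomial a ⊗ x^⊗i evaluates to a + i · x. Evaluating each term at x = 3:
  Term 0 contributes -3 + 0 · 3 = -3
  Term 1 contributes 9 + 1 · 3 = 12
  Term 2 contributes 8 + 2 · 3 = 14
  Term 3 contributes -4 + 3 · 3 = 5
p(3) = ⊕ of these = min[-3, 12, 14, 5] = -3.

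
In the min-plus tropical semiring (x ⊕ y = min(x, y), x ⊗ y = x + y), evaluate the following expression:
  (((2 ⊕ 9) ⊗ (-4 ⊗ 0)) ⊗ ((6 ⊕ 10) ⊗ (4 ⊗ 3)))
(((2 ⊕ 9) ⊗ (-4 ⊗ 0)) ⊗ ((6 ⊕ 10) ⊗ (4 ⊗ 3))) = 11

Expand innermost to outermost. Recall ⊕ takes the minimum of its arguments and ⊗ takes their sum. Working out the expression (((2 ⊕ 9) ⊗ (-4 ⊗ 0)) ⊗ ((6 ⊕ 10) ⊗ (4 ⊗ 3))) gives 11.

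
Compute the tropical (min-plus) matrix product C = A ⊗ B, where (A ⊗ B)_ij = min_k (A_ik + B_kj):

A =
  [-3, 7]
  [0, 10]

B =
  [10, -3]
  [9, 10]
A ⊗ B =
  [7, -6]
  [10, -3]

Apply the min-plus product entry-by-entry:
  C[0][0] = min over k of (A[0][0] + B[0][0] = -3 + 10 = 7, A[0][1] + B[1][0] = 7 + 9 = 16) = 7 (attained at k = 0)
  C[0][1] = min over k of (A[0][0] + B[0][1] = -3 + -3 = -6, A[0][1] + B[1][1] = 7 + 10 = 17) = -6 (attained at k = 0)
  C[1][0] = min over k of (A[1][0] + B[0][0] = 0 + 10 = 10, A[1][1] + B[1][0] = 10 + 9 = 19) = 10 (attained at k = 0)
  C[1][1] = min over k of (A[1][0] + B[0][1] = 0 + -3 = -3, A[1][1] + B[1][1] = 10 + 10 = 20) = -3 (attained at k = 0)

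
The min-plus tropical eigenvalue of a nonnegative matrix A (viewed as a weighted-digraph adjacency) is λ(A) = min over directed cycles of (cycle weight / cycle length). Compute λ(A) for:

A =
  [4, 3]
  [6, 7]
λ(A) = 4

Enumerate directed cycles and compute their means (weight / length). Sample:
  cycle 0 → 0: weight = 4, length = 1, mean = 4/1 ≈ 4.000
  cycle 1 → 1: weight = 7, length = 1, mean = 7/1 ≈ 7.000
  cycle 0 → 1 → 0: weight = 9, length = 2, mean = 9/2 ≈ 4.500
  cycle 1 → 0 → 1: weight = 9, length = 2, mean = 9/2 ≈ 4.500
Minimum mean = 4.000, attained e.g. along the cycle 0 → 0 with weight 4 and length 1. So λ(A) = 4/1 = 4.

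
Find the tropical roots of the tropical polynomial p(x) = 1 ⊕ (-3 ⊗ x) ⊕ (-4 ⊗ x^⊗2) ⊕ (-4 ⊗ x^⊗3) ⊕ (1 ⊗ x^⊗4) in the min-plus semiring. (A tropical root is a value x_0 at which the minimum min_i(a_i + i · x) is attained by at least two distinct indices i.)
Roots: {-5, 0, 1, 4}

Each tropical root is a break point of the lower envelope of the lines y = a_i + i · x (there are 5 lines, with slopes 0, 1, ..., 4). Only the lines that attain the minimum somewhere contribute to roots; other lines are dominated. Here the surviving (envelope) indices are i = 4, i = 3, i = 2, i = 1, i = 0.
Intersections between consecutive envelope lines give the roots: for adjacent envelope indices i < j the intersection is x = (a_i − a_j) / (j − i). Reading off the sorted break points: {-5, 0, 1, 4}.
Verification: at each break x_0, at least two indices attain the minimum of min_i(a_i + i · x_0).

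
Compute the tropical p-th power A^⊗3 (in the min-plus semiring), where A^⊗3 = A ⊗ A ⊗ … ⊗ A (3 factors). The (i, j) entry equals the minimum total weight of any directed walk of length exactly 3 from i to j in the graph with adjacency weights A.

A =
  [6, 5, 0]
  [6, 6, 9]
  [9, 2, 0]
A^⊗3 =
  [8, 2, 0]
  [15, 8, 6]
  [8, 2, 0]

Each entry (A^⊗3)_ij equals the minimum over all length-3 walks i = v_0 → v_1 → … → v_3 = j of Σ_t A[v_t][v_{t+1}]. For example, for (i, j) = (0, 2) we minimise over 9 possible intermediate vertex sequences; the minimum is 0, attained along the walk 0 → 2 → 2 → 2.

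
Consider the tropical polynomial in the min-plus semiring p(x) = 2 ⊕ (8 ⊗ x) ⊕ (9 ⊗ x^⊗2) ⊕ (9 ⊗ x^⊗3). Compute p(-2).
p(-2) = 2

A tropical monomial a ⊗ x^⊗i evaluates to a + i · x. Evaluating each term at x = -2:
  Term 0 contributes 2 + 0 · -2 = 2
  Term 1 contributes 8 + 1 · -2 = 6
  Term 2 contributes 9 + 2 · -2 = 5
  Term 3 contributes 9 + 3 · -2 = 3
p(-2) = ⊕ of these = min[2, 6, 5, 3] = 2.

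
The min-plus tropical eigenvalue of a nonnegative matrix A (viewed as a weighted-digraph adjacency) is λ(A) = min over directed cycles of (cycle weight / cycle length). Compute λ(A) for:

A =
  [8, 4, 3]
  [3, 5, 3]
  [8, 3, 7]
λ(A) = 3

Enumerate directed cycles and compute their means (weight / length). Sample:
  cycle 0 → 0: weight = 8, length = 1, mean = 8/1 ≈ 8.000
  cycle 1 → 1: weight = 5, length = 1, mean = 5/1 ≈ 5.000
  cycle 2 → 2: weight = 7, length = 1, mean = 7/1 ≈ 7.000
  cycle 0 → 1 → 0: weight = 7, length = 2, mean = 7/2 ≈ 3.500
  cycle 0 → 2 → 0: weight = 11, length = 2, mean = 11/2 ≈ 5.500
  cycle 1 → 0 → 1: weight = 7, length = 2, mean = 7/2 ≈ 3.500
Minimum mean = 3.000, attained e.g. along the cycle 1 → 2 → 1 with weight 6 and length 2. So λ(A) = 6/2 = 3.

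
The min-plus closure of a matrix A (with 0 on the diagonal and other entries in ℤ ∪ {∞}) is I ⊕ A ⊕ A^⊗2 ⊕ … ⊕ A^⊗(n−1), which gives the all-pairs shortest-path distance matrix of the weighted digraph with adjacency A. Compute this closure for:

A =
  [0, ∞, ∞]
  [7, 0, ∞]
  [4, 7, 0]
Closure =
  [0, ∞, ∞]
  [7, 0, ∞]
  [4, 7, 0]

This is the Floyd-Warshall all-pairs shortest-path computation. For each intermediate vertex k = 0, 1, …, 2, update dist[i][j] ← min(dist[i][j], dist[i][k] + dist[k][j]). The final matrix gives, for each (i, j), the minimum total weight of any directed path from i to j (possibly empty when i = j).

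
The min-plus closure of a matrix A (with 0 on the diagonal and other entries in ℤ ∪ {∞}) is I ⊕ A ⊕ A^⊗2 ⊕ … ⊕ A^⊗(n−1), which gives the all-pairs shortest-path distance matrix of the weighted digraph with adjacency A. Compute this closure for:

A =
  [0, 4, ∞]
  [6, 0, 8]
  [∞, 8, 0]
Closure =
  [0, 4, 12]
  [6, 0, 8]
  [14, 8, 0]

This is the Floyd-Warshall all-pairs shortest-path computation. For each intermediate vertex k = 0, 1, …, 2, update dist[i][j] ← min(dist[i][j], dist[i][k] + dist[k][j]). The final matrix gives, for each (i, j), the minimum total weight of any directed path from i to j (possibly empty when i = j).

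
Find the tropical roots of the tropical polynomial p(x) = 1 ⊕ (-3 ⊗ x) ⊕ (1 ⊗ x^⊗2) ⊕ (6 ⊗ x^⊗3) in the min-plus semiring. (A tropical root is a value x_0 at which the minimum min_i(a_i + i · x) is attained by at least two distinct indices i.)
Roots: {-5, -4, 4}

Each tropical root is a break point of the lower envelope of the lines y = a_i + i · x (there are 4 lines, with slopes 0, 1, ..., 3). Only the lines that attain the minimum somewhere contribute to roots; other lines are dominated. Here the surviving (envelope) indices are i = 3, i = 2, i = 1, i = 0.
Intersections between consecutive envelope lines give the roots: for adjacent envelope indices i < j the intersection is x = (a_i − a_j) / (j − i). Reading off the sorted break points: {-5, -4, 4}.
Verification: at each break x_0, at least two indices attain the minimum of min_i(a_i + i · x_0).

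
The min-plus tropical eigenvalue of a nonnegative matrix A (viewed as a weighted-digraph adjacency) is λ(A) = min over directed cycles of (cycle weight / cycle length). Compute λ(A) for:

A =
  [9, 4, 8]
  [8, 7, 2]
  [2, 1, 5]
λ(A) = 3/2

Enumerate directed cycles and compute their means (weight / length). Sample:
  cycle 0 → 0: weight = 9, length = 1, mean = 9/1 ≈ 9.000
  cycle 1 → 1: weight = 7, length = 1, mean = 7/1 ≈ 7.000
  cycle 2 → 2: weight = 5, length = 1, mean = 5/1 ≈ 5.000
  cycle 0 → 1 → 0: weight = 12, length = 2, mean = 12/2 ≈ 6.000
  cycle 0 → 2 → 0: weight = 10, length = 2, mean = 10/2 ≈ 5.000
  cycle 1 → 0 → 1: weight = 12, length = 2, mean = 12/2 ≈ 6.000
Minimum mean = 1.500, attained e.g. along the cycle 1 → 2 → 1 with weight 3 and length 2. So λ(A) = 3/2 = 3/2.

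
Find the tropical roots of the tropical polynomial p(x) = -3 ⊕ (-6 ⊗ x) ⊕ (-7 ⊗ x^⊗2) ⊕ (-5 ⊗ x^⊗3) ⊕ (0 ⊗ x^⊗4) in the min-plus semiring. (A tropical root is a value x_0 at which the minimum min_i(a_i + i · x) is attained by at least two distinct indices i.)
Roots: {-5, -2, 1, 3}

Each tropical root is a break point of the lower envelope of the lines y = a_i + i · x (there are 5 lines, with slopes 0, 1, ..., 4). Only the lines that attain the minimum somewhere contribute to roots; other lines are dominated. Here the surviving (envelope) indices are i = 4, i = 3, i = 2, i = 1, i = 0.
Intersections between consecutive envelope lines give the roots: for adjacent envelope indices i < j the intersection is x = (a_i − a_j) / (j − i). Reading off the sorted break points: {-5, -2, 1, 3}.
Verification: at each break x_0, at least two indices attain the minimum of min_i(a_i + i · x_0).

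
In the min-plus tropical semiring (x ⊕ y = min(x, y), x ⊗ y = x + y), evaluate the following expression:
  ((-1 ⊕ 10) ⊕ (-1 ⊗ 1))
((-1 ⊕ 10) ⊕ (-1 ⊗ 1)) = -1

Expand innermost to outermost. Recall ⊕ takes the minimum of its arguments and ⊗ takes their sum. Working out the expression ((-1 ⊕ 10) ⊕ (-1 ⊗ 1)) gives -1.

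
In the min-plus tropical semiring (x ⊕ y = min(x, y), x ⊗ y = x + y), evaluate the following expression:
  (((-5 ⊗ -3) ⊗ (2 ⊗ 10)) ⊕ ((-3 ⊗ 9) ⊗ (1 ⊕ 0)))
(((-5 ⊗ -3) ⊗ (2 ⊗ 10)) ⊕ ((-3 ⊗ 9) ⊗ (1 ⊕ 0))) = 4

Expand innermost to outermost. Recall ⊕ takes the minimum of its arguments and ⊗ takes their sum. Working out the expression (((-5 ⊗ -3) ⊗ (2 ⊗ 10)) ⊕ ((-3 ⊗ 9) ⊗ (1 ⊕ 0))) gives 4.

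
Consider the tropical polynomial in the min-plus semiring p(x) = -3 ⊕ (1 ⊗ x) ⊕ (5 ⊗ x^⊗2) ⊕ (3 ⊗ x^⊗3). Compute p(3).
p(3) = -3

A tropical monomial a ⊗ x^⊗i evaluates to a + i · x. Evaluating each term at x = 3:
  Term 0 contributes -3 + 0 · 3 = -3
  Term 1 contributes 1 + 1 · 3 = 4
  Term 2 contributes 5 + 2 · 3 = 11
  Term 3 contributes 3 + 3 · 3 = 12
p(3) = ⊕ of these = min[-3, 4, 11, 12] = -3.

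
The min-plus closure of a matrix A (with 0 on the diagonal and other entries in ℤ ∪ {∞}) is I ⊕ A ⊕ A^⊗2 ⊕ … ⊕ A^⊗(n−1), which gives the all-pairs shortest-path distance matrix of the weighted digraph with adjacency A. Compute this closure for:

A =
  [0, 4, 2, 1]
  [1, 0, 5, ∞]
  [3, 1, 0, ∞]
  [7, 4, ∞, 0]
Closure =
  [0, 3, 2, 1]
  [1, 0, 3, 2]
  [2, 1, 0, 3]
  [5, 4, 7, 0]

This is the Floyd-Warshall all-pairs shortest-path computation. For each intermediate vertex k = 0, 1, …, 3, update dist[i][j] ← min(dist[i][j], dist[i][k] + dist[k][j]). The final matrix gives, for each (i, j), the minimum total weight of any directed path from i to j (possibly empty when i = j).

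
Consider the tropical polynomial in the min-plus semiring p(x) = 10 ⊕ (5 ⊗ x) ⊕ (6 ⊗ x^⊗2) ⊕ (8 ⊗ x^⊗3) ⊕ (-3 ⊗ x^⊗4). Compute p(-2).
p(-2) = -11

A tropical monomial a ⊗ x^⊗i evaluates to a + i · x. Evaluating each term at x = -2:
  Term 0 contributes 10 + 0 · -2 = 10
  Term 1 contributes 5 + 1 · -2 = 3
  Term 2 contributes 6 + 2 · -2 = 2
  Term 3 contributes 8 + 3 · -2 = 2
  Term 4 contributes -3 + 4 · -2 = -11
p(-2) = ⊕ of these = min[10, 3, 2, 2, -11] = -11.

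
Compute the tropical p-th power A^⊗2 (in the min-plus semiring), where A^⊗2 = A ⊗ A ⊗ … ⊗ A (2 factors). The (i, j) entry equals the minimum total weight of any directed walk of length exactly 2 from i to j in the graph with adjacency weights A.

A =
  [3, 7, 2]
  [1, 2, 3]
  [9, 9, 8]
A^⊗2 =
  [6, 9, 5]
  [3, 4, 3]
  [10, 11, 11]

Each entry (A^⊗2)_ij equals the minimum over all length-2 walks i = v_0 → v_1 → … → v_2 = j of Σ_t A[v_t][v_{t+1}]. For example, for (i, j) = (0, 2) we minimise over 3 possible intermediate vertex sequences; the minimum is 5, attained along the walk 0 → 0 → 2.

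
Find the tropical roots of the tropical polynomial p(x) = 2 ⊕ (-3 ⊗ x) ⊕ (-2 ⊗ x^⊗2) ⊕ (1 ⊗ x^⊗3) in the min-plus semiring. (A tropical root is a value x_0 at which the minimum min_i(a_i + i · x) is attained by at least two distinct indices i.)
Roots: {-3, -1, 5}

Each tropical root is a break point of the lower envelope of the lines y = a_i + i · x (there are 4 lines, with slopes 0, 1, ..., 3). Only the lines that attain the minimum somewhere contribute to roots; other lines are dominated. Here the surviving (envelope) indices are i = 3, i = 2, i = 1, i = 0.
Intersections between consecutive envelope lines give the roots: for adjacent envelope indices i < j the intersection is x = (a_i − a_j) / (j − i). Reading off the sorted break points: {-3, -1, 5}.
Verification: at each break x_0, at least two indices attain the minimum of min_i(a_i + i · x_0).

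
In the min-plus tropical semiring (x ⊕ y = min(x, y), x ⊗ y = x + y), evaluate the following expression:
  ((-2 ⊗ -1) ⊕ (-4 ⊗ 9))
((-2 ⊗ -1) ⊕ (-4 ⊗ 9)) = -3

Expand innermost to outermost. Recall ⊕ takes the minimum of its arguments and ⊗ takes their sum. Working out the expression ((-2 ⊗ -1) ⊕ (-4 ⊗ 9)) gives -3.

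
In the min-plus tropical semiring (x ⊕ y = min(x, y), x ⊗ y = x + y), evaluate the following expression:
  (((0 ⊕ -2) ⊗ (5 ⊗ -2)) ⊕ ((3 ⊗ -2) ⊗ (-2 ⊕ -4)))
(((0 ⊕ -2) ⊗ (5 ⊗ -2)) ⊕ ((3 ⊗ -2) ⊗ (-2 ⊕ -4))) = -3

Expand innermost to outermost. Recall ⊕ takes the minimum of its arguments and ⊗ takes their sum. Working out the expression (((0 ⊕ -2) ⊗ (5 ⊗ -2)) ⊕ ((3 ⊗ -2) ⊗ (-2 ⊕ -4))) gives -3.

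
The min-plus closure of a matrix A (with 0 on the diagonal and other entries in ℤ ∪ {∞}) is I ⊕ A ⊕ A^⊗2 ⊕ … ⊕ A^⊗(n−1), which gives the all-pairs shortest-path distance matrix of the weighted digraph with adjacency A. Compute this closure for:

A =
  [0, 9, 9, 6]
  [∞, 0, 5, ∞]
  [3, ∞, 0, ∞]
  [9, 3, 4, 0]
Closure =
  [0, 9, 9, 6]
  [8, 0, 5, 14]
  [3, 12, 0, 9]
  [7, 3, 4, 0]

This is the Floyd-Warshall all-pairs shortest-path computation. For each intermediate vertex k = 0, 1, …, 3, update dist[i][j] ← min(dist[i][j], dist[i][k] + dist[k][j]). The final matrix gives, for each (i, j), the minimum total weight of any directed path from i to j (possibly empty when i = j).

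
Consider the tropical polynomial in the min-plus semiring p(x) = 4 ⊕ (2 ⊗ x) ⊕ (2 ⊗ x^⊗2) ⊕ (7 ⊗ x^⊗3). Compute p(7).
p(7) = 4

A tropical monomial a ⊗ x^⊗i evaluates to a + i · x. Evaluating each term at x = 7:
  Term 0 contributes 4 + 0 · 7 = 4
  Term 1 contributes 2 + 1 · 7 = 9
  Term 2 contributes 2 + 2 · 7 = 16
  Term 3 contributes 7 + 3 · 7 = 28
p(7) = ⊕ of these = min[4, 9, 16, 28] = 4.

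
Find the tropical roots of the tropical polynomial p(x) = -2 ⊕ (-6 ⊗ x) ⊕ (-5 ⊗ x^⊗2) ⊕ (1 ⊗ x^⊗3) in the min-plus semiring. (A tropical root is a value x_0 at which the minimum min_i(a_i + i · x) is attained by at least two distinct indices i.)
Roots: {-6, -1, 4}

Each tropical root is a break point of the lower envelope of the lines y = a_i + i · x (there are 4 lines, with slopes 0, 1, ..., 3). Only the lines that attain the minimum somewhere contribute to roots; other lines are dominated. Here the surviving (envelope) indices are i = 3, i = 2, i = 1, i = 0.
Intersections between consecutive envelope lines give the roots: for adjacent envelope indices i < j the intersection is x = (a_i − a_j) / (j − i). Reading off the sorted break points: {-6, -1, 4}.
Verification: at each break x_0, at least two indices attain the minimum of min_i(a_i + i · x_0).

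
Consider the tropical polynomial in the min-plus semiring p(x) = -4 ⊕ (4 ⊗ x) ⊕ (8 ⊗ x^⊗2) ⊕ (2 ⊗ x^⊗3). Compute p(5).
p(5) = -4

A tropical monomial a ⊗ x^⊗i evaluates to a + i · x. Evaluating each term at x = 5:
  Term 0 contributes -4 + 0 · 5 = -4
  Term 1 contributes 4 + 1 · 5 = 9
  Term 2 contributes 8 + 2 · 5 = 18
  Term 3 contributes 2 + 3 · 5 = 17
p(5) = ⊕ of these = min[-4, 9, 18, 17] = -4.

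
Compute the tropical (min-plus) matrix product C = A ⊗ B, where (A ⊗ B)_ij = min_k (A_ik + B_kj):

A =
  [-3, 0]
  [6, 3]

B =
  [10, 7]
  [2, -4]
A ⊗ B =
  [2, -4]
  [5, -1]

Apply the min-plus product entry-by-entry:
  C[0][0] = min over k of (A[0][0] + B[0][0] = -3 + 10 = 7, A[0][1] + B[1][0] = 0 + 2 = 2) = 2 (attained at k = 1)
  C[0][1] = min over k of (A[0][0] + B[0][1] = -3 + 7 = 4, A[0][1] + B[1][1] = 0 + -4 = -4) = -4 (attained at k = 1)
  C[1][0] = min over k of (A[1][0] + B[0][0] = 6 + 10 = 16, A[1][1] + B[1][0] = 3 + 2 = 5) = 5 (attained at k = 1)
  C[1][1] = min over k of (A[1][0] + B[0][1] = 6 + 7 = 13, A[1][1] + B[1][1] = 3 + -4 = -1) = -1 (attained at k = 1)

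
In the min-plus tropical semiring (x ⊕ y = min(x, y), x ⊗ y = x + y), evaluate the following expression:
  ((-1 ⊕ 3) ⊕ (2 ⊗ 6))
((-1 ⊕ 3) ⊕ (2 ⊗ 6)) = -1

Expand innermost to outermost. Recall ⊕ takes the minimum of its arguments and ⊗ takes their sum. Working out the expression ((-1 ⊕ 3) ⊕ (2 ⊗ 6)) gives -1.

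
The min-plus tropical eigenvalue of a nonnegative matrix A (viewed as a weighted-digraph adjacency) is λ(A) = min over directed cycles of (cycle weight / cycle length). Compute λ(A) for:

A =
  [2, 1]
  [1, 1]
λ(A) = 1

Enumerate directed cycles and compute their means (weight / length). Sample:
  cycle 0 → 0: weight = 2, length = 1, mean = 2/1 ≈ 2.000
  cycle 1 → 1: weight = 1, length = 1, mean = 1/1 ≈ 1.000
  cycle 0 → 1 → 0: weight = 2, length = 2, mean = 2/2 ≈ 1.000
  cycle 1 → 0 → 1: weight = 2, length = 2, mean = 2/2 ≈ 1.000
Minimum mean = 1.000, attained e.g. along the cycle 1 → 1 with weight 1 and length 1. So λ(A) = 1/1 = 1.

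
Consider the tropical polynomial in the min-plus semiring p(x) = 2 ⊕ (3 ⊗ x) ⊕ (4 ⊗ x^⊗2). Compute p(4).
p(4) = 2

A tropical monomial a ⊗ x^⊗i evaluates to a + i · x. Evaluating each term at x = 4:
  Term 0 contributes 2 + 0 · 4 = 2
  Term 1 contributes 3 + 1 · 4 = 7
  Term 2 contributes 4 + 2 · 4 = 12
p(4) = ⊕ of these = min[2, 7, 12] = 2.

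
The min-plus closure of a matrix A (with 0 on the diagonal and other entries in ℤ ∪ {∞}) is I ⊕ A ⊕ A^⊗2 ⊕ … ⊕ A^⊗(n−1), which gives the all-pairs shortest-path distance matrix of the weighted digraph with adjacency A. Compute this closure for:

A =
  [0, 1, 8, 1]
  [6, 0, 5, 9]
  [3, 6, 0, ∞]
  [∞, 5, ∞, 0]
Closure =
  [0, 1, 6, 1]
  [6, 0, 5, 7]
  [3, 4, 0, 4]
  [11, 5, 10, 0]

This is the Floyd-Warshall all-pairs shortest-path computation. For each intermediate vertex k = 0, 1, …, 3, update dist[i][j] ← min(dist[i][j], dist[i][k] + dist[k][j]). The final matrix gives, for each (i, j), the minimum total weight of any directed path from i to j (possibly empty when i = j).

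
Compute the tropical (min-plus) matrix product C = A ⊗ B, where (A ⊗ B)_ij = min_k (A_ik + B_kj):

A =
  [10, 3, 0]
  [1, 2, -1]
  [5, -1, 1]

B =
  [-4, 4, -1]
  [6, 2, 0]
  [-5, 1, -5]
A ⊗ B =
  [-5, 1, -5]
  [-6, 0, -6]
  [-4, 1, -4]

Apply the min-plus product entry-by-entry:
  C[0][0] = min over k of (A[0][0] + B[0][0] = 10 + -4 = 6, A[0][1] + B[1][0] = 3 + 6 = 9, A[0][2] + B[2][0] = 0 + -5 = -5) = -5 (attained at k = 2)
  C[0][1] = min over k of (A[0][0] + B[0][1] = 10 + 4 = 14, A[0][1] + B[1][1] = 3 + 2 = 5, A[0][2] + B[2][1] = 0 + 1 = 1) = 1 (attained at k = 2)
  C[0][2] = min over k of (A[0][0] + B[0][2] = 10 + -1 = 9, A[0][1] + B[1][2] = 3 + 0 = 3, A[0][2] + B[2][2] = 0 + -5 = -5) = -5 (attained at k = 2)
  C[1][0] = min over k of (A[1][0] + B[0][0] = 1 + -4 = -3, A[1][1] + B[1][0] = 2 + 6 = 8, A[1][2] + B[2][0] = -1 + -5 = -6) = -6 (attained at k = 2)
  C[1][1] = min over k of (A[1][0] + B[0][1] = 1 + 4 = 5, A[1][1] + B[1][1] = 2 + 2 = 4, A[1][2] + B[2][1] = -1 + 1 = 0) = 0 (attained at k = 2)
  C[1][2] = min over k of (A[1][0] + B[0][2] = 1 + -1 = 0, A[1][1] + B[1][2] = 2 + 0 = 2, A[1][2] + B[2][2] = -1 + -5 = -6) = -6 (attained at k = 2)
  C[2][0] = min over k of (A[2][0] + B[0][0] = 5 + -4 = 1, A[2][1] + B[1][0] = -1 + 6 = 5, A[2][2] + B[2][0] = 1 + -5 = -4) = -4 (attained at k = 2)
  C[2][1] = min over k of (A[2][0] + B[0][1] = 5 + 4 = 9, A[2][1] + B[1][1] = -1 + 2 = 1, A[2][2] + B[2][1] = 1 + 1 = 2) = 1 (attained at k = 1)
  C[2][2] = min over k of (A[2][0] + B[0][2] = 5 + -1 = 4, A[2][1] + B[1][2] = -1 + 0 = -1, A[2][2] + B[2][2] = 1 + -5 = -4) = -4 (attained at k = 2)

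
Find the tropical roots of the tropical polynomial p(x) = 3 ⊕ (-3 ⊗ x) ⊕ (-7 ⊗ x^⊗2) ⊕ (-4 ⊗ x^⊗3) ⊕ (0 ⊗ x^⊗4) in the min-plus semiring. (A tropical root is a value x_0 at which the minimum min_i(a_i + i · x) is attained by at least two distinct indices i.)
Roots: {-4, -3, 4, 6}

Each tropical root is a break point of the lower envelope of the lines y = a_i + i · x (there are 5 lines, with slopes 0, 1, ..., 4). Only the lines that attain the minimum somewhere contribute to roots; other lines are dominated. Here the surviving (envelope) indices are i = 4, i = 3, i = 2, i = 1, i = 0.
Intersections between consecutive envelope lines give the roots: for adjacent envelope indices i < j the intersection is x = (a_i − a_j) / (j − i). Reading off the sorted break points: {-4, -3, 4, 6}.
Verification: at each break x_0, at least two indices attain the minimum of min_i(a_i + i · x_0).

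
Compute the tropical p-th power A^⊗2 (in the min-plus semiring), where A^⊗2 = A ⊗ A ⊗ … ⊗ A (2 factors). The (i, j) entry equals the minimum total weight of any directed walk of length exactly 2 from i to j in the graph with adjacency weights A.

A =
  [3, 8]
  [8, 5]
A^⊗2 =
  [6, 11]
  [11, 10]

Each entry (A^⊗2)_ij equals the minimum over all length-2 walks i = v_0 → v_1 → … → v_2 = j of Σ_t A[v_t][v_{t+1}]. For example, for (i, j) = (0, 1) we minimise over 2 possible intermediate vertex sequences; the minimum is 11, attained along the walk 0 → 0 → 1.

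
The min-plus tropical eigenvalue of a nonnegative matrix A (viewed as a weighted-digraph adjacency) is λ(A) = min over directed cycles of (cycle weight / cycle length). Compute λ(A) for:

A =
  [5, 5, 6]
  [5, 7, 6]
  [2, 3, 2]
λ(A) = 2

Enumerate directed cycles and compute their means (weight / length). Sample:
  cycle 0 → 0: weight = 5, length = 1, mean = 5/1 ≈ 5.000
  cycle 1 → 1: weight = 7, length = 1, mean = 7/1 ≈ 7.000
  cycle 2 → 2: weight = 2, length = 1, mean = 2/1 ≈ 2.000
  cycle 0 → 1 → 0: weight = 10, length = 2, mean = 10/2 ≈ 5.000
  cycle 0 → 2 → 0: weight = 8, length = 2, mean = 8/2 ≈ 4.000
  cycle 1 → 0 → 1: weight = 10, length = 2, mean = 10/2 ≈ 5.000
Minimum mean = 2.000, attained e.g. along the cycle 2 → 2 with weight 2 and length 1. So λ(A) = 2/1 = 2.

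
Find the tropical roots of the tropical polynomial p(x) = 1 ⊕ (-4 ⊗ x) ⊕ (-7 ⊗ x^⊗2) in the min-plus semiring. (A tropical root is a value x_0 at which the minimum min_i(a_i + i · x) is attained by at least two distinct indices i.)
Roots: {3, 5}

Each tropical root is a break point of the lower envelope of the lines y = a_i + i · x (there are 3 lines, with slopes 0, 1, ..., 2). Only the lines that attain the minimum somewhere contribute to roots; other lines are dominated. Here the surviving (envelope) indices are i = 2, i = 1, i = 0.
Intersections between consecutive envelope lines give the roots: for adjacent envelope indices i < j the intersection is x = (a_i − a_j) / (j − i). Reading off the sorted break points: {3, 5}.
Verification: at each break x_0, at least two indices attain the minimum of min_i(a_i + i · x_0).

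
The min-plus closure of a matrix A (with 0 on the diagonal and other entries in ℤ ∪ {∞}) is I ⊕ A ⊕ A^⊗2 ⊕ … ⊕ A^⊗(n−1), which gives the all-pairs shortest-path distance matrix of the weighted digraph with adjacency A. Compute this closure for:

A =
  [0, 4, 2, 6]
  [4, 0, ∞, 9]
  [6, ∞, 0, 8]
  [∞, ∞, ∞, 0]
Closure =
  [0, 4, 2, 6]
  [4, 0, 6, 9]
  [6, 10, 0, 8]
  [∞, ∞, ∞, 0]

This is the Floyd-Warshall all-pairs shortest-path computation. For each intermediate vertex k = 0, 1, …, 3, update dist[i][j] ← min(dist[i][j], dist[i][k] + dist[k][j]). The final matrix gives, for each (i, j), the minimum total weight of any directed path from i to j (possibly empty when i = j).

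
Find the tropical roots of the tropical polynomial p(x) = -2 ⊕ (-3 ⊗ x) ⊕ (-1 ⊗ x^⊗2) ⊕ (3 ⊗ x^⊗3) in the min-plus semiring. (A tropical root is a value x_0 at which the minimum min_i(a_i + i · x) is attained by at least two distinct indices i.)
Roots: {-4, -2, 1}

Each tropical root is a break point of the lower envelope of the lines y = a_i + i · x (there are 4 lines, with slopes 0, 1, ..., 3). Only the lines that attain the minimum somewhere contribute to roots; other lines are dominated. Here the surviving (envelope) indices are i = 3, i = 2, i = 1, i = 0.
Intersections between consecutive envelope lines give the roots: for adjacent envelope indices i < j the intersection is x = (a_i − a_j) / (j − i). Reading off the sorted break points: {-4, -2, 1}.
Verification: at each break x_0, at least two indices attain the minimum of min_i(a_i + i · x_0).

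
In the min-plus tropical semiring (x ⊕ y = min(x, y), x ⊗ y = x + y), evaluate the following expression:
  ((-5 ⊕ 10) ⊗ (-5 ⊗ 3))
((-5 ⊕ 10) ⊗ (-5 ⊗ 3)) = -7

Expand innermost to outermost. Recall ⊕ takes the minimum of its arguments and ⊗ takes their sum. Working out the expression ((-5 ⊕ 10) ⊗ (-5 ⊗ 3)) gives -7.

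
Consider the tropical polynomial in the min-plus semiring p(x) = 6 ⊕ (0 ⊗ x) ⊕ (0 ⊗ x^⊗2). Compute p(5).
p(5) = 5

A tropical monomial a ⊗ x^⊗i evaluates to a + i · x. Evaluating each term at x = 5:
  Term 0 contributes 6 + 0 · 5 = 6
  Term 1 contributes 0 + 1 · 5 = 5
  Term 2 contributes 0 + 2 · 5 = 10
p(5) = ⊕ of these = min[6, 5, 10] = 5.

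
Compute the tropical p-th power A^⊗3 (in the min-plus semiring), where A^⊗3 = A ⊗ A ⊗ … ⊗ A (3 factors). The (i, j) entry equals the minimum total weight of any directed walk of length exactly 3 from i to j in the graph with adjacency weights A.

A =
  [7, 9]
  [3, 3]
A^⊗3 =
  [15, 15]
  [9, 9]

Each entry (A^⊗3)_ij equals the minimum over all length-3 walks i = v_0 → v_1 → … → v_3 = j of Σ_t A[v_t][v_{t+1}]. For example, for (i, j) = (0, 1) we minimise over 4 possible intermediate vertex sequences; the minimum is 15, attained along the walk 0 → 1 → 1 → 1.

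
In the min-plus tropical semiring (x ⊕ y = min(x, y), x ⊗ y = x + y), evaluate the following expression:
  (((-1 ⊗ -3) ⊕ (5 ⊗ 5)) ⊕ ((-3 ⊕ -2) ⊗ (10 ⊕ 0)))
(((-1 ⊗ -3) ⊕ (5 ⊗ 5)) ⊕ ((-3 ⊕ -2) ⊗ (10 ⊕ 0))) = -4

Expand innermost to outermost. Recall ⊕ takes the minimum of its arguments and ⊗ takes their sum. Working out the expression (((-1 ⊗ -3) ⊕ (5 ⊗ 5)) ⊕ ((-3 ⊕ -2) ⊗ (10 ⊕ 0))) gives -4.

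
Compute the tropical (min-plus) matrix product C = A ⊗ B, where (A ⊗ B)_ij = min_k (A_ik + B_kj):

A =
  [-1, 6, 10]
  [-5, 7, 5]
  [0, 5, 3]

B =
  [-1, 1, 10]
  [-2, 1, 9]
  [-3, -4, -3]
A ⊗ B =
  [-2, 0, 7]
  [-6, -4, 2]
  [-1, -1, 0]

Apply the min-plus product entry-by-entry:
  C[0][0] = min over k of (A[0][0] + B[0][0] = -1 + -1 = -2, A[0][1] + B[1][0] = 6 + -2 = 4, A[0][2] + B[2][0] = 10 + -3 = 7) = -2 (attained at k = 0)
  C[0][1] = min over k of (A[0][0] + B[0][1] = -1 + 1 = 0, A[0][1] + B[1][1] = 6 + 1 = 7, A[0][2] + B[2][1] = 10 + -4 = 6) = 0 (attained at k = 0)
  C[0][2] = min over k of (A[0][0] + B[0][2] = -1 + 10 = 9, A[0][1] + B[1][2] = 6 + 9 = 15, A[0][2] + B[2][2] = 10 + -3 = 7) = 7 (attained at k = 2)
  C[1][0] = min over k of (A[1][0] + B[0][0] = -5 + -1 = -6, A[1][1] + B[1][0] = 7 + -2 = 5, A[1][2] + B[2][0] = 5 + -3 = 2) = -6 (attained at k = 0)
  C[1][1] = min over k of (A[1][0] + B[0][1] = -5 + 1 = -4, A[1][1] + B[1][1] = 7 + 1 = 8, A[1][2] + B[2][1] = 5 + -4 = 1) = -4 (attained at k = 0)
  C[1][2] = min over k of (A[1][0] + B[0][2] = -5 + 10 = 5, A[1][1] + B[1][2] = 7 + 9 = 16, A[1][2] + B[2][2] = 5 + -3 = 2) = 2 (attained at k = 2)
  C[2][0] = min over k of (A[2][0] + B[0][0] = 0 + -1 = -1, A[2][1] + B[1][0] = 5 + -2 = 3, A[2][2] + B[2][0] = 3 + -3 = 0) = -1 (attained at k = 0)
  C[2][1] = min over k of (A[2][0] + B[0][1] = 0 + 1 = 1, A[2][1] + B[1][1] = 5 + 1 = 6, A[2][2] + B[2][1] = 3 + -4 = -1) = -1 (attained at k = 2)
  C[2][2] = min over k of (A[2][0] + B[0][2] = 0 + 10 = 10, A[2][1] + B[1][2] = 5 + 9 = 14, A[2][2] + B[2][2] = 3 + -3 = 0) = 0 (attained at k = 2)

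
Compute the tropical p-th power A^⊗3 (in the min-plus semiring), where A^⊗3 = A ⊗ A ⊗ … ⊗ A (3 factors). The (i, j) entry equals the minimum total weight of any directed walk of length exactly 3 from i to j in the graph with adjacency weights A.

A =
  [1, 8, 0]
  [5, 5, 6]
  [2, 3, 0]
A^⊗3 =
  [2, 3, 0]
  [7, 8, 5]
  [2, 3, 0]

Each entry (A^⊗3)_ij equals the minimum over all length-3 walks i = v_0 → v_1 → … → v_3 = j of Σ_t A[v_t][v_{t+1}]. For example, for (i, j) = (0, 2) we minimise over 9 possible intermediate vertex sequences; the minimum is 0, attained along the walk 0 → 2 → 2 → 2.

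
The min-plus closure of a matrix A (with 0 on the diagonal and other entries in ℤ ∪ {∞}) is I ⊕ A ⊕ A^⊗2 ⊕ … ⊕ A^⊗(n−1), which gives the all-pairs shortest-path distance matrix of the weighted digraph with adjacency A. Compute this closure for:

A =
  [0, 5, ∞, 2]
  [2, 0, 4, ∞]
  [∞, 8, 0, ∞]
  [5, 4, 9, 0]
Closure =
  [0, 5, 9, 2]
  [2, 0, 4, 4]
  [10, 8, 0, 12]
  [5, 4, 8, 0]

This is the Floyd-Warshall all-pairs shortest-path computation. For each intermediate vertex k = 0, 1, …, 3, update dist[i][j] ← min(dist[i][j], dist[i][k] + dist[k][j]). The final matrix gives, for each (i, j), the minimum total weight of any directed path from i to j (possibly empty when i = j).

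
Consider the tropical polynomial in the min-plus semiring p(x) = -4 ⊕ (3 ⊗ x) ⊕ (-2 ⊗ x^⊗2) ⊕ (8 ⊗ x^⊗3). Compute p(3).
p(3) = -4

A tropical monomial a ⊗ x^⊗i evaluates to a + i · x. Evaluating each term at x = 3:
  Term 0 contributes -4 + 0 · 3 = -4
  Term 1 contributes 3 + 1 · 3 = 6
  Term 2 contributes -2 + 2 · 3 = 4
  Term 3 contributes 8 + 3 · 3 = 17
p(3) = ⊕ of these = min[-4, 6, 4, 17] = -4.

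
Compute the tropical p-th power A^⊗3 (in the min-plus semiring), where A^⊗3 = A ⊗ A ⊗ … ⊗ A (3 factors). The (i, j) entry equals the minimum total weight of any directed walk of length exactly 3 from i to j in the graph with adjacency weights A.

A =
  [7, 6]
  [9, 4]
A^⊗3 =
  [19, 14]
  [17, 12]

Each entry (A^⊗3)_ij equals the minimum over all length-3 walks i = v_0 → v_1 → … → v_3 = j of Σ_t A[v_t][v_{t+1}]. For example, for (i, j) = (0, 1) we minimise over 4 possible intermediate vertex sequences; the minimum is 14, attained along the walk 0 → 1 → 1 → 1.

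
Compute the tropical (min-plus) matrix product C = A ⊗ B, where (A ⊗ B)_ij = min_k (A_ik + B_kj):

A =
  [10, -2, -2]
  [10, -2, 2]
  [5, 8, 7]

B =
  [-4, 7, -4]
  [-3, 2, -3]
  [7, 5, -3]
A ⊗ B =
  [-5, 0, -5]
  [-5, 0, -5]
  [1, 10, 1]

Apply the min-plus product entry-by-entry:
  C[0][0] = min over k of (A[0][0] + B[0][0] = 10 + -4 = 6, A[0][1] + B[1][0] = -2 + -3 = -5, A[0][2] + B[2][0] = -2 + 7 = 5) = -5 (attained at k = 1)
  C[0][1] = min over k of (A[0][0] + B[0][1] = 10 + 7 = 17, A[0][1] + B[1][1] = -2 + 2 = 0, A[0][2] + B[2][1] = -2 + 5 = 3) = 0 (attained at k = 1)
  C[0][2] = min over k of (A[0][0] + B[0][2] = 10 + -4 = 6, A[0][1] + B[1][2] = -2 + -3 = -5, A[0][2] + B[2][2] = -2 + -3 = -5) = -5 (attained at k = 1)
  C[1][0] = min over k of (A[1][0] + B[0][0] = 10 + -4 = 6, A[1][1] + B[1][0] = -2 + -3 = -5, A[1][2] + B[2][0] = 2 + 7 = 9) = -5 (attained at k = 1)
  C[1][1] = min over k of (A[1][0] + B[0][1] = 10 + 7 = 17, A[1][1] + B[1][1] = -2 + 2 = 0, A[1][2] + B[2][1] = 2 + 5 = 7) = 0 (attained at k = 1)
  C[1][2] = min over k of (A[1][0] + B[0][2] = 10 + -4 = 6, A[1][1] + B[1][2] = -2 + -3 = -5, A[1][2] + B[2][2] = 2 + -3 = -1) = -5 (attained at k = 1)
  C[2][0] = min over k of (A[2][0] + B[0][0] = 5 + -4 = 1, A[2][1] + B[1][0] = 8 + -3 = 5, A[2][2] + B[2][0] = 7 + 7 = 14) = 1 (attained at k = 0)
  C[2][1] = min over k of (A[2][0] + B[0][1] = 5 + 7 = 12, A[2][1] + B[1][1] = 8 + 2 = 10, A[2][2] + B[2][1] = 7 + 5 = 12) = 10 (attained at k = 1)
  C[2][2] = min over k of (A[2][0] + B[0][2] = 5 + -4 = 1, A[2][1] + B[1][2] = 8 + -3 = 5, A[2][2] + B[2][2] = 7 + -3 = 4) = 1 (attained at k = 0)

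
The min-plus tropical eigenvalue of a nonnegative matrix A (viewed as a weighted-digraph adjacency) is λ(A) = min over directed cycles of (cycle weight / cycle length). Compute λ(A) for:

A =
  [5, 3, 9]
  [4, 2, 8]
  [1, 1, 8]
λ(A) = 2

Enumerate directed cycles and compute their means (weight / length). Sample:
  cycle 0 → 0: weight = 5, length = 1, mean = 5/1 ≈ 5.000
  cycle 1 → 1: weight = 2, length = 1, mean = 2/1 ≈ 2.000
  cycle 2 → 2: weight = 8, length = 1, mean = 8/1 ≈ 8.000
  cycle 0 → 1 → 0: weight = 7, length = 2, mean = 7/2 ≈ 3.500
  cycle 0 → 2 → 0: weight = 10, length = 2, mean = 10/2 ≈ 5.000
  cycle 1 → 0 → 1: weight = 7, length = 2, mean = 7/2 ≈ 3.500
Minimum mean = 2.000, attained e.g. along the cycle 1 → 1 with weight 2 and length 1. So λ(A) = 2/1 = 2.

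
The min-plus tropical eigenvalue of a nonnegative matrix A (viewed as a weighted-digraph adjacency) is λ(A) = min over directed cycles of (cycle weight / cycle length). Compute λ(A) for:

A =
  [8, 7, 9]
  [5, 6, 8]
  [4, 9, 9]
λ(A) = 6

Enumerate directed cycles and compute their means (weight / length). Sample:
  cycle 0 → 0: weight = 8, length = 1, mean = 8/1 ≈ 8.000
  cycle 1 → 1: weight = 6, length = 1, mean = 6/1 ≈ 6.000
  cycle 2 → 2: weight = 9, length = 1, mean = 9/1 ≈ 9.000
  cycle 0 → 1 → 0: weight = 12, length = 2, mean = 12/2 ≈ 6.000
  cycle 0 → 2 → 0: weight = 13, length = 2, mean = 13/2 ≈ 6.500
  cycle 1 → 0 → 1: weight = 12, length = 2, mean = 12/2 ≈ 6.000
Minimum mean = 6.000, attained e.g. along the cycle 1 → 1 with weight 6 and length 1. So λ(A) = 6/1 = 6.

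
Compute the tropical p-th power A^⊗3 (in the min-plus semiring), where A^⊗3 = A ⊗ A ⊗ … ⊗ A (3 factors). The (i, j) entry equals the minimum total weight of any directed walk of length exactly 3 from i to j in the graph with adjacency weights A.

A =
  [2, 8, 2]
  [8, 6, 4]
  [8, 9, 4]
A^⊗3 =
  [6, 12, 6]
  [12, 17, 12]
  [12, 17, 12]

Each entry (A^⊗3)_ij equals the minimum over all length-3 walks i = v_0 → v_1 → … → v_3 = j of Σ_t A[v_t][v_{t+1}]. For example, for (i, j) = (0, 2) we minimise over 9 possible intermediate vertex sequences; the minimum is 6, attained along the walk 0 → 0 → 0 → 2.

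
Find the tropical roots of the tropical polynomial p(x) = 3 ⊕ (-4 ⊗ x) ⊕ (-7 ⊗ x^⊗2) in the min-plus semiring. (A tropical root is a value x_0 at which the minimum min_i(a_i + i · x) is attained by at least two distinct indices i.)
Roots: {3, 7}

Each tropical root is a break point of the lower envelope of the lines y = a_i + i · x (there are 3 lines, with slopes 0, 1, ..., 2). Only the lines that attain the minimum somewhere contribute to roots; other lines are dominated. Here the surviving (envelope) indices are i = 2, i = 1, i = 0.
Intersections between consecutive envelope lines give the roots: for adjacent envelope indices i < j the intersection is x = (a_i − a_j) / (j − i). Reading off the sorted break points: {3, 7}.
Verification: at each break x_0, at least two indices attain the minimum of min_i(a_i + i · x_0).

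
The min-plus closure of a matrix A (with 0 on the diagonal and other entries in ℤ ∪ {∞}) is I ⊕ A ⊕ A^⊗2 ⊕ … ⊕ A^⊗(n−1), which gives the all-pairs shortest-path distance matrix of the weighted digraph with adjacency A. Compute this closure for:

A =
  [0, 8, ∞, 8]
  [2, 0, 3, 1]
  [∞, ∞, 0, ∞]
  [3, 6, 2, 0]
Closure =
  [0, 8, 10, 8]
  [2, 0, 3, 1]
  [∞, ∞, 0, ∞]
  [3, 6, 2, 0]

This is the Floyd-Warshall all-pairs shortest-path computation. For each intermediate vertex k = 0, 1, …, 3, update dist[i][j] ← min(dist[i][j], dist[i][k] + dist[k][j]). The final matrix gives, for each (i, j), the minimum total weight of any directed path from i to j (possibly empty when i = j).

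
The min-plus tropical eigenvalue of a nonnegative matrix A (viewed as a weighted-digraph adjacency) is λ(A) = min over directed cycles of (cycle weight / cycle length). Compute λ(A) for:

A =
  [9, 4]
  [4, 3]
λ(A) = 3

Enumerate directed cycles and compute their means (weight / length). Sample:
  cycle 0 → 0: weight = 9, length = 1, mean = 9/1 ≈ 9.000
  cycle 1 → 1: weight = 3, length = 1, mean = 3/1 ≈ 3.000
  cycle 0 → 1 → 0: weight = 8, length = 2, mean = 8/2 ≈ 4.000
  cycle 1 → 0 → 1: weight = 8, length = 2, mean = 8/2 ≈ 4.000
Minimum mean = 3.000, attained e.g. along the cycle 1 → 1 with weight 3 and length 1. So λ(A) = 3/1 = 3.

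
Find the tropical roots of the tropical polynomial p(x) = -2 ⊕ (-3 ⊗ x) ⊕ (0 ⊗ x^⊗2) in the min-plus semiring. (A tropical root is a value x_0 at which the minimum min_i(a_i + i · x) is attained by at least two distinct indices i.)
Roots: {-3, 1}

Each tropical root is a break point of the lower envelope of the lines y = a_i + i · x (there are 3 lines, with slopes 0, 1, ..., 2). Only the lines that attain the minimum somewhere contribute to roots; other lines are dominated. Here the surviving (envelope) indices are i = 2, i = 1, i = 0.
Intersections between consecutive envelope lines give the roots: for adjacent envelope indices i < j the intersection is x = (a_i − a_j) / (j − i). Reading off the sorted break points: {-3, 1}.
Verification: at each break x_0, at least two indices attain the minimum of min_i(a_i + i · x_0).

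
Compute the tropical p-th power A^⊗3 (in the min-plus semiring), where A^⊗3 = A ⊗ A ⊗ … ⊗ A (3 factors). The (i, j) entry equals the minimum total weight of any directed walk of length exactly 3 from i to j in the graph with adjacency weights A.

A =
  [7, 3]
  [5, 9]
A^⊗3 =
  [15, 11]
  [13, 15]

Each entry (A^⊗3)_ij equals the minimum over all length-3 walks i = v_0 → v_1 → … → v_3 = j of Σ_t A[v_t][v_{t+1}]. For example, for (i, j) = (0, 1) we minimise over 4 possible intermediate vertex sequences; the minimum is 11, attained along the walk 0 → 1 → 0 → 1.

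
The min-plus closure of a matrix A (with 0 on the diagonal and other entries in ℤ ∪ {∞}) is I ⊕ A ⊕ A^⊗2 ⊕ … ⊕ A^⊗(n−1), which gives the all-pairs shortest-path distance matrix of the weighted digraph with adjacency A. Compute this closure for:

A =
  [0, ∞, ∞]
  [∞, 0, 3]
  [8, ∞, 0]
Closure =
  [0, ∞, ∞]
  [11, 0, 3]
  [8, ∞, 0]

This is the Floyd-Warshall all-pairs shortest-path computation. For each intermediate vertex k = 0, 1, …, 2, update dist[i][j] ← min(dist[i][j], dist[i][k] + dist[k][j]). The final matrix gives, for each (i, j), the minimum total weight of any directed path from i to j (possibly empty when i = j).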